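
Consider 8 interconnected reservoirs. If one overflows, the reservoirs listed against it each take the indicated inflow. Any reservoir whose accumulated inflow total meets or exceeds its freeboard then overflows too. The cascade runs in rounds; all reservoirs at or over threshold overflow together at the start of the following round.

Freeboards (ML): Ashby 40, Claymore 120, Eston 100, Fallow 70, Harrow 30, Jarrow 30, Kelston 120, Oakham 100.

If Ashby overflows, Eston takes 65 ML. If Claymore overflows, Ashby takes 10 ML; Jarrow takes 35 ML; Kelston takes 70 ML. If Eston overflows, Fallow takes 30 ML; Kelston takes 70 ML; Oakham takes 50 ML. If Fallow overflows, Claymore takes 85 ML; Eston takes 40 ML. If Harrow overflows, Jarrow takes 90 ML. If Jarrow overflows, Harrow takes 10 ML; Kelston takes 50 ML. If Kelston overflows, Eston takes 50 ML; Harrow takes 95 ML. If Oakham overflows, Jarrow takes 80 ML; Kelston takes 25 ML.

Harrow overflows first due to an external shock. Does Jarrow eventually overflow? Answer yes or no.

Round 1 — Harrow overflows (initial).
  Jarrow: +90 → 90 ≥ 30
Round 2 — Jarrow overflows.
  Kelston: +50 → 50 < 120
No further overflows.

yes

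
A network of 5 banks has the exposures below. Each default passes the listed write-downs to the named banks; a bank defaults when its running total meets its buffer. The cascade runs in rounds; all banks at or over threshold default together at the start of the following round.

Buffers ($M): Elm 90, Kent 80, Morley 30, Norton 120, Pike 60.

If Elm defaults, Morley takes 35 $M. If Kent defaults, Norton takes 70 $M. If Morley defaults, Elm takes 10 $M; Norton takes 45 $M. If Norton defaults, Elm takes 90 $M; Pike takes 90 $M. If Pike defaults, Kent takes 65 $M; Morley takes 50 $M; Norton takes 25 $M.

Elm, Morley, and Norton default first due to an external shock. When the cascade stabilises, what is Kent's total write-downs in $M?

65

Round 1 — Elm, Morley, Norton default (initial).
  Pike: +90 → 90 ≥ 60
Round 2 — Pike defaults.
  Kent: +65 → 65 < 80
No further defaults.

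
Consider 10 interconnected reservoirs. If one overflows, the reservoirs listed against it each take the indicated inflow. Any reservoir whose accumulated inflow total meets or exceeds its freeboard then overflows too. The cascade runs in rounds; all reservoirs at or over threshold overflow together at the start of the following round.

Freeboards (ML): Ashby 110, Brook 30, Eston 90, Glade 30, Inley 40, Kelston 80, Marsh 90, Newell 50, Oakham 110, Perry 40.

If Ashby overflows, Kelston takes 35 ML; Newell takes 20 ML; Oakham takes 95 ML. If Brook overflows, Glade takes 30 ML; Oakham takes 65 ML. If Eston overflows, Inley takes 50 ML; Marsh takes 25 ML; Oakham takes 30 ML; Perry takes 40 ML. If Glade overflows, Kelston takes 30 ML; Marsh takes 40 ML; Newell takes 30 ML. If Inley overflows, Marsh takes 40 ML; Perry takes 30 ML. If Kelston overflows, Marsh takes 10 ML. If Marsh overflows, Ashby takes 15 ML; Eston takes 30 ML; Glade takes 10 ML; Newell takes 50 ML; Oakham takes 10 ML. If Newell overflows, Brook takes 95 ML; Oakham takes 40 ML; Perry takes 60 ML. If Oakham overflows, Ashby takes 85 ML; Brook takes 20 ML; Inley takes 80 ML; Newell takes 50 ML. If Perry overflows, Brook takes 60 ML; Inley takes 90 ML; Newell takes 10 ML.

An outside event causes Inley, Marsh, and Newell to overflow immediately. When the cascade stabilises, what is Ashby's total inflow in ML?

100

Round 1 — Inley, Marsh, Newell overflow (initial).
  Ashby: +15 → 15 < 110
  Brook: +95 → 95 ≥ 30
  Eston: +30 → 30 < 90
  Glade: +10 → 10 < 30
  Oakham: +10+40 → 50 < 110
  Perry: +30+60 → 90 ≥ 40
Round 2 — Brook, Perry overflow.
  Glade: +30 → 40 ≥ 30
  Oakham: +65 → 115 ≥ 110
Round 3 — Glade, Oakham overflow.
  Ashby: +85 → 100 < 110
  Kelston: +30 → 30 < 80
No further overflows.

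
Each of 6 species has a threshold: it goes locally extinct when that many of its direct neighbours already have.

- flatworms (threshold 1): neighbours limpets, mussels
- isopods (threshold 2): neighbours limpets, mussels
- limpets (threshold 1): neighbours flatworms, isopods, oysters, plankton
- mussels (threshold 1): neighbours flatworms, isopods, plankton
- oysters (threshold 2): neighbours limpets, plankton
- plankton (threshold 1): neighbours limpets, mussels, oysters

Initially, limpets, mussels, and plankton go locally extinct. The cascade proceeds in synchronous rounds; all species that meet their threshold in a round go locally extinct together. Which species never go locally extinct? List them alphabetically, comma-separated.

none

Round 1 — limpets, mussels, plankton go locally extinct (initial).
Round 2 — checking thresholds:
  flatworms: 2 of 2 neighbours ≥ 1, goes locally extinct.
  isopods: 2 of 2 neighbours ≥ 2, goes locally extinct.
  oysters: 2 of 2 neighbours ≥ 2, goes locally extinct.
Round 3 — no new extinctions; cascade stops.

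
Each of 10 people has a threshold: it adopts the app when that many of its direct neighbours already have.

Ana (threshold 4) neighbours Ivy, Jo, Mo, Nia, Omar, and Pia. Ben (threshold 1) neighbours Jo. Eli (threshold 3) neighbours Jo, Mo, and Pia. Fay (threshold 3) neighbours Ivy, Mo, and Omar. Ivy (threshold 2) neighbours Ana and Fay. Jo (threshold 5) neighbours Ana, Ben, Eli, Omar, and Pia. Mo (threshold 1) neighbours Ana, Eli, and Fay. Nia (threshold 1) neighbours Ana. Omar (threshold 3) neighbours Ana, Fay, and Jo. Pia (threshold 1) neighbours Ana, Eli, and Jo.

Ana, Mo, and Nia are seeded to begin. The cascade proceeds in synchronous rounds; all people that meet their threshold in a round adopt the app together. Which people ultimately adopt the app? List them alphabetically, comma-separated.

Ana, Mo, Nia, Pia

Round 1 — Ana, Mo, Nia adopt the app (initial).
Round 2 — checking thresholds:
  Eli: 1 of 3 neighbours < 3, below threshold.
  Fay: 1 of 3 neighbours < 3, below threshold.
  Ivy: 1 of 2 neighbours < 2, below threshold.
  Jo: 1 of 5 neighbours < 5, below threshold.
  Omar: 1 of 3 neighbours < 3, below threshold.
  Pia: 1 of 3 neighbours ≥ 1, adopts the app.
Round 3 — no new adoptions; cascade stops.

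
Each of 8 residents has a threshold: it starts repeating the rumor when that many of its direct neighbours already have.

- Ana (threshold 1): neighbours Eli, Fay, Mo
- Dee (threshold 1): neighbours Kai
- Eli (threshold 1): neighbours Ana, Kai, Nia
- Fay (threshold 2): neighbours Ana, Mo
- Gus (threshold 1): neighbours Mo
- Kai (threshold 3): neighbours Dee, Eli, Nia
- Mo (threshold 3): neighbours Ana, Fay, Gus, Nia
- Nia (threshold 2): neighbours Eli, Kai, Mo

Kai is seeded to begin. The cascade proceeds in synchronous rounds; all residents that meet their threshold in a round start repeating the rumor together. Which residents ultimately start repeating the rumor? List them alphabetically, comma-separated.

Ana, Dee, Eli, Kai, Nia

Round 1 — Kai starts repeating the rumor (initial).
Round 2 — checking thresholds:
  Dee: 1 of 1 neighbours ≥ 1, starts repeating the rumor.
  Eli: 1 of 3 neighbours ≥ 1, starts repeating the rumor.
  Nia: 1 of 3 neighbours < 2, holds.
Round 3 — checking thresholds:
  Ana: 1 of 3 neighbours ≥ 1, starts repeating the rumor.
  Nia: 2 of 3 neighbours ≥ 2, starts repeating the rumor.
Round 4 — no new spreads; cascade stops.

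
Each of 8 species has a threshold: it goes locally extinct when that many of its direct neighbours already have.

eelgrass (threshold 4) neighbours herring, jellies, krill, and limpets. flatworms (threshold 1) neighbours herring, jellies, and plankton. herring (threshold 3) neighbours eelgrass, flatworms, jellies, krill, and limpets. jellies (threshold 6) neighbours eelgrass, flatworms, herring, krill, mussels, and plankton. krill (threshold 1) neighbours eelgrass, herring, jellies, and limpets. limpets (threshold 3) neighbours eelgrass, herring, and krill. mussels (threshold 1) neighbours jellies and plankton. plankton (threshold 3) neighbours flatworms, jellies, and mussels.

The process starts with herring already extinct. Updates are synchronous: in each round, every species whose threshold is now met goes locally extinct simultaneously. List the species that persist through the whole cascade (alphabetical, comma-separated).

eelgrass, jellies, limpets, mussels, plankton

Round 1 — herring goes locally extinct (initial).
Round 2 — checking thresholds:
  eelgrass: 1 of 4 neighbours < 4, below threshold.
  flatworms: 1 of 3 neighbours ≥ 1, goes locally extinct.
  jellies: 1 of 6 neighbours < 6, below threshold.
  krill: 1 of 4 neighbours ≥ 1, goes locally extinct.
  limpets: 1 of 3 neighbours < 3, below threshold.
Round 3 — no new extinctions; cascade stops.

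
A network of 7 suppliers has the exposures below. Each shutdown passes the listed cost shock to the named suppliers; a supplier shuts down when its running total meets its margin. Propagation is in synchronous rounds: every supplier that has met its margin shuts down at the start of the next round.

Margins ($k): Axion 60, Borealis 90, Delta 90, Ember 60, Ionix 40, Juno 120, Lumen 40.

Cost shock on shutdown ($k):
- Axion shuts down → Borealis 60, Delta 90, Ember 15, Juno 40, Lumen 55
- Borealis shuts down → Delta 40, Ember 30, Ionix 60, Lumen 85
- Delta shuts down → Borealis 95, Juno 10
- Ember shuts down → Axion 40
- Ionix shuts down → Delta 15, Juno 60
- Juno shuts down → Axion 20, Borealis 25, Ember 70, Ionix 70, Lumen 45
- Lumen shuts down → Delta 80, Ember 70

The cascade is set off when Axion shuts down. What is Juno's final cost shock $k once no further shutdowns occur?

Round 1 — Axion shuts down (initial).
  Borealis: +60 → 60 < 90
  Delta: +90 → 90 ≥ 90
  Ember: +15 → 15 < 60
  Juno: +40 → 40 < 120
  Lumen: +55 → 55 ≥ 40
Round 2 — Delta, Lumen shut down.
  Borealis: +95 → 155 ≥ 90
  Ember: +70 → 85 ≥ 60
  Juno: +10 → 50 < 120
Round 3 — Borealis, Ember shut down.
  Ionix: +60 → 60 ≥ 40
Round 4 — Ionix shuts down.
  Juno: +60 → 110 < 120
No further shutdowns.

110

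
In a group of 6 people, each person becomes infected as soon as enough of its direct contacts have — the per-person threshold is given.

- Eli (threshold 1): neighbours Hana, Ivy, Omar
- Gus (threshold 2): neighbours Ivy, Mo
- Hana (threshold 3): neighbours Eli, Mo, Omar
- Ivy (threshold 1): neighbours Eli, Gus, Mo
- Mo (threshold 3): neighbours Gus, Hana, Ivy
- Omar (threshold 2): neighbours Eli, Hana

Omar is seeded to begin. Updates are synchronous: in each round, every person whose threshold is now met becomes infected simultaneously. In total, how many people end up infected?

Round 1 — Omar becomes infected (initial).
Round 2 — checking thresholds:
  Eli: 1 of 3 neighbours ≥ 1, becomes infected.
  Hana: 1 of 3 neighbours < 3, below threshold.
Round 3 — checking thresholds:
  Hana: 2 of 3 neighbours < 3, below threshold.
  Ivy: 1 of 3 neighbours ≥ 1, becomes infected.
Round 4 — no new infections; cascade stops.

3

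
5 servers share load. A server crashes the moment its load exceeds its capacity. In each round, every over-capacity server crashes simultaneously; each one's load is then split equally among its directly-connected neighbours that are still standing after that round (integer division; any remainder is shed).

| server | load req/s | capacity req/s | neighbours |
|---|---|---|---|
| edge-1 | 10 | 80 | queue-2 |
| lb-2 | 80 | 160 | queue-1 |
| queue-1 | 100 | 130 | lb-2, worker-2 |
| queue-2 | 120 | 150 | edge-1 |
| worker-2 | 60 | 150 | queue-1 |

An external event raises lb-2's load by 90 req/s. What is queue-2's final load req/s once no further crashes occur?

120

Round 1 — lb-2 at 170 > 160. lb-2 crashes.
  lb-2 sheds 170 req/s to queue-1: 170 each.
    queue-1: 100+170 = 270 > 130
Round 2 — queue-1 crashes.
  queue-1 sheds 270 req/s to worker-2: 270 each.
    worker-2: 60+270 = 330 > 150
Round 3 — worker-2 crashes.
  worker-2 sheds 330 req/s: no online neighbours, lost.
No further crashes.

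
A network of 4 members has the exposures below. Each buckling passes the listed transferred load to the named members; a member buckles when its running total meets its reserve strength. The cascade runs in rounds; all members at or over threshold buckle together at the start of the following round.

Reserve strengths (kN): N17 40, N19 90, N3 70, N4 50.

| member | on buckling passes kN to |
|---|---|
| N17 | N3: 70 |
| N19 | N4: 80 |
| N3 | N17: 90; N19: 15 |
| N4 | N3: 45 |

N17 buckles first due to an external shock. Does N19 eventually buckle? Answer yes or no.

no

Round 1 — N17 buckles (initial).
  N3: +70 → 70 ≥ 70
Round 2 — N3 buckles.
  N19: +15 → 15 < 90
No further bucklings.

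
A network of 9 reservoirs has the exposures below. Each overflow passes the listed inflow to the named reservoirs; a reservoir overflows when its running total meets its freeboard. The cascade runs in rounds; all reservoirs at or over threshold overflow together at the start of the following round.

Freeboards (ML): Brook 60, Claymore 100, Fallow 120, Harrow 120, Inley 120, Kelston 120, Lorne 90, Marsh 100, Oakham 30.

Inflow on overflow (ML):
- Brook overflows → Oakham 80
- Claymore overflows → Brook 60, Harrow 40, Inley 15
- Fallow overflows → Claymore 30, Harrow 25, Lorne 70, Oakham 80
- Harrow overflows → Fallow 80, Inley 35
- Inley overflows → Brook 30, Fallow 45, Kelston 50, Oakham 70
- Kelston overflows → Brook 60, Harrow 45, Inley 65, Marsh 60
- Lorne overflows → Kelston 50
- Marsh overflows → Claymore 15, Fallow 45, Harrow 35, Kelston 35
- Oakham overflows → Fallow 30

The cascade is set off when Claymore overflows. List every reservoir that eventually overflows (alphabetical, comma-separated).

Round 1 — Claymore overflows (initial).
  Brook: +60 → 60 ≥ 60
  Harrow: +40 → 40 < 120
  Inley: +15 → 15 < 120
Round 2 — Brook overflows.
  Oakham: +80 → 80 ≥ 30
Round 3 — Oakham overflows.
  Fallow: +30 → 30 < 120
No further overflows.

Brook, Claymore, Oakham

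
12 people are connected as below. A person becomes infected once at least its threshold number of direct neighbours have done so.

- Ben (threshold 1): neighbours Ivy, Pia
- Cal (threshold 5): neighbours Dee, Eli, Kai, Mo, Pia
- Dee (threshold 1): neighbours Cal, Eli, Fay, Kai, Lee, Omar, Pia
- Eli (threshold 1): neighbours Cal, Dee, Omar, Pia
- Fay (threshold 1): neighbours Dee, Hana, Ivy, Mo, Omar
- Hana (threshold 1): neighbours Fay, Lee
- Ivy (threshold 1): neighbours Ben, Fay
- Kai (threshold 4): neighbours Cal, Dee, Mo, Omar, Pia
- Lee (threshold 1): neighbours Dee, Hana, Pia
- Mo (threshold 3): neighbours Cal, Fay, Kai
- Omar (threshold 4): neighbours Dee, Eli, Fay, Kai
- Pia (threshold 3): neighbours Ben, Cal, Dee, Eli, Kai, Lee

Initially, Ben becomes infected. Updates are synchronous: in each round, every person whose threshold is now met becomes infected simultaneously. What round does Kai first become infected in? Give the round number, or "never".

never

Round 1 — Ben becomes infected (initial).
Round 2 — checking thresholds:
  Ivy: 1 of 2 neighbours ≥ 1, becomes infected.
  Pia: 1 of 6 neighbours < 3, holds.
Round 3 — checking thresholds:
  Fay: 1 of 5 neighbours ≥ 1, becomes infected.
  Pia: 1 of 6 neighbours < 3, holds.
Round 4 — checking thresholds:
  Dee: 1 of 7 neighbours ≥ 1, becomes infected.
  Hana: 1 of 2 neighbours ≥ 1, becomes infected.
  Mo: 1 of 3 neighbours < 3, holds.
  Omar: 1 of 4 neighbours < 4, holds.
  Pia: 1 of 6 neighbours < 3, holds.
Round 5 — checking thresholds:
  Cal: 1 of 5 neighbours < 5, holds.
  Eli: 1 of 4 neighbours ≥ 1, becomes infected.
  Kai: 1 of 5 neighbours < 4, holds.
  Lee: 2 of 3 neighbours ≥ 1, becomes infected.
  Mo: 1 of 3 neighbours < 3, holds.
  Omar: 2 of 4 neighbours < 4, holds.
  Pia: 2 of 6 neighbours < 3, holds.
Round 6 — checking thresholds:
  Cal: 2 of 5 neighbours < 5, holds.
  Kai: 1 of 5 neighbours < 4, holds.
  Mo: 1 of 3 neighbours < 3, holds.
  Omar: 3 of 4 neighbours < 4, holds.
  Pia: 4 of 6 neighbours ≥ 3, becomes infected.
Round 7 — no new infections; cascade stops.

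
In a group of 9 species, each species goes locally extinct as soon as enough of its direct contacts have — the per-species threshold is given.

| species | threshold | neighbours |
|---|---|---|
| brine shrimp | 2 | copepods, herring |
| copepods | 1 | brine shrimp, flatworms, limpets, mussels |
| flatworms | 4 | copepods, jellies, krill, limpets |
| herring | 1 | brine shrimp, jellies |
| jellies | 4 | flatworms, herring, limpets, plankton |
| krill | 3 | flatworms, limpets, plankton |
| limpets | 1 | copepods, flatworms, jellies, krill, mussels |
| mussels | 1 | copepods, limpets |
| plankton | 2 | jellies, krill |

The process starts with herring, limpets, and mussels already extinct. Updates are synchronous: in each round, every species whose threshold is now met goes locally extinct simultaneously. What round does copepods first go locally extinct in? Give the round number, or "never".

2

Round 1 — herring, limpets, mussels go locally extinct (initial).
Round 2 — checking thresholds:
  brine shrimp: 1 of 2 neighbours < 2, not yet.
  copepods: 2 of 4 neighbours ≥ 1, goes locally extinct.
  flatworms: 1 of 4 neighbours < 4, not yet.
  jellies: 2 of 4 neighbours < 4, not yet.
  krill: 1 of 3 neighbours < 3, not yet.
Round 3 — checking thresholds:
  brine shrimp: 2 of 2 neighbours ≥ 2, goes locally extinct.
  flatworms: 2 of 4 neighbours < 4, not yet.
  jellies: 2 of 4 neighbours < 4, not yet.
  krill: 1 of 3 neighbours < 3, not yet.
Round 4 — no new extinctions; cascade stops.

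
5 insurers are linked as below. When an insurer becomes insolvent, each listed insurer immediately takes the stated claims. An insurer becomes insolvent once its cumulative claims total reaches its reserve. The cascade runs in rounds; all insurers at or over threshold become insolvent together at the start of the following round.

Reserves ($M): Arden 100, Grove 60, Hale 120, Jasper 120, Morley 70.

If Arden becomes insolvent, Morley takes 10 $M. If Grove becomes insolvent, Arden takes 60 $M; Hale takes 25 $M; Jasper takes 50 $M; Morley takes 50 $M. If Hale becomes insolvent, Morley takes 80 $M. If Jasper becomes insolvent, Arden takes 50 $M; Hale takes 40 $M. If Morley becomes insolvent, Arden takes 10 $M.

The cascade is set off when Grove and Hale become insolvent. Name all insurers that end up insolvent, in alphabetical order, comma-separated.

Grove, Hale, Morley

Round 1 — Grove, Hale become insolvent (initial).
  Arden: +60 → 60 < 100
  Jasper: +50 → 50 < 120
  Morley: +50+80 → 130 ≥ 70
Round 2 — Morley becomes insolvent.
  Arden: +10 → 70 < 100
No further insolvencies.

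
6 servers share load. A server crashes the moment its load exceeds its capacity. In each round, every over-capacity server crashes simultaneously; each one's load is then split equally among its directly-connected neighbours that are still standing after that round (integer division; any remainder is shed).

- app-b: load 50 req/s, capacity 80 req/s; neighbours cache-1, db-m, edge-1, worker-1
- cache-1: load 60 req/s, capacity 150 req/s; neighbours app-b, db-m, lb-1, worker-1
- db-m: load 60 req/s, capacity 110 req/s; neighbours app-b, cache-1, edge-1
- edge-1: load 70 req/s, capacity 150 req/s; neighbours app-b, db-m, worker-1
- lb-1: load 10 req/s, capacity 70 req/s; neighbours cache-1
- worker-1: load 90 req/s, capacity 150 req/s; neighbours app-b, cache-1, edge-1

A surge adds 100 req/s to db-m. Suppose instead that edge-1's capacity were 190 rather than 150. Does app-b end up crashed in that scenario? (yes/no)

yes

With edge-1's capacity at 190:
Round 1 — db-m at 160 > 110. db-m crashes.
  db-m sheds 160 req/s to app-b, cache-1, edge-1: 53 each (1 lost).
    app-b: 50+53 = 103 > 80
    cache-1: 60+53 = 113 ≤ 150
    edge-1: 70+53 = 123 ≤ 190
Round 2 — app-b crashes.
  app-b sheds 103 req/s to cache-1, edge-1, worker-1: 34 each (1 lost).
    cache-1: 113+34 = 147 ≤ 150
    edge-1: 123+34 = 157 ≤ 190
    worker-1: 90+34 = 124 ≤ 150
No further crashes.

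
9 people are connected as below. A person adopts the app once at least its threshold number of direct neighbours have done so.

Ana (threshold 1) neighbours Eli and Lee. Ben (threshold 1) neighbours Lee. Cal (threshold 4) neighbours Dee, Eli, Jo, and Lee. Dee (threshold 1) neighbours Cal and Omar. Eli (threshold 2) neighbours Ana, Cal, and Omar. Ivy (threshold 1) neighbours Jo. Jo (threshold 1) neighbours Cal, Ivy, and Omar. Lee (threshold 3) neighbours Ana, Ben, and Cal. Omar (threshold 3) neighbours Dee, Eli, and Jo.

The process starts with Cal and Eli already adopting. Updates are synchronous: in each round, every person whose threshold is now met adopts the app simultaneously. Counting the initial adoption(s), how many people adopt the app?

Round 1 — Cal, Eli adopt the app (initial).
Round 2 — checking thresholds:
  Ana: 1 of 2 neighbours ≥ 1, adopts the app.
  Dee: 1 of 2 neighbours ≥ 1, adopts the app.
  Jo: 1 of 3 neighbours ≥ 1, adopts the app.
  Lee: 1 of 3 neighbours < 3, holds.
  Omar: 1 of 3 neighbours < 3, holds.
Round 3 — checking thresholds:
  Ivy: 1 of 1 neighbours ≥ 1, adopts the app.
  Lee: 2 of 3 neighbours < 3, holds.
  Omar: 3 of 3 neighbours ≥ 3, adopts the app.
Round 4 — no new adoptions; cascade stops.

7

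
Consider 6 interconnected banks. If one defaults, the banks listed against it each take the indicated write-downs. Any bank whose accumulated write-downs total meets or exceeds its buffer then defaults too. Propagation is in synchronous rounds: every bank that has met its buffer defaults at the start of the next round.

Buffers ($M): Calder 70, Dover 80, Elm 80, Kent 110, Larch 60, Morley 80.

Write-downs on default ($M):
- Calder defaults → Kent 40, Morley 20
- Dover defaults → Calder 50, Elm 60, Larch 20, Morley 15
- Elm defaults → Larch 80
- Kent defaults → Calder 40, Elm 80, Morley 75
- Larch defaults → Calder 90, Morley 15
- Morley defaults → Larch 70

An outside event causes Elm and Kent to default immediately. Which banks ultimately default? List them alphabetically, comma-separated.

Calder, Elm, Kent, Larch, Morley

Round 1 — Elm, Kent default (initial).
  Calder: +40 → 40 < 70
  Larch: +80 → 80 ≥ 60
  Morley: +75 → 75 < 80
Round 2 — Larch defaults.
  Calder: +90 → 130 ≥ 70
  Morley: +15 → 90 ≥ 80
Round 3 — Calder, Morley default.
No further defaults.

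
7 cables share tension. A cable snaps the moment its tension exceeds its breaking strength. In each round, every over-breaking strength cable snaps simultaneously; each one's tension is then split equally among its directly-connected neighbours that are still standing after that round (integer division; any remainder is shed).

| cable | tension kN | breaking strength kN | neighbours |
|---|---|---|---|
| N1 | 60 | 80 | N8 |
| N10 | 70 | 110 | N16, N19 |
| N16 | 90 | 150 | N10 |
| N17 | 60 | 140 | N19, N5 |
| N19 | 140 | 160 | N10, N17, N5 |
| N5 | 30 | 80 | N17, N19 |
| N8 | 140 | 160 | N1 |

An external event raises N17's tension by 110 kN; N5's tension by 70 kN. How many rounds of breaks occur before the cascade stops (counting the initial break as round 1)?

4

Round 1 — N17 at 170 > 140; N5 at 100 > 80. N17, N5 snap.
  N17 sheds 170 kN to N19: 170 each.
    N19: 140+170 = 310 > 160
  N5 sheds 100 kN to N19: 100 each.
    N19: 310+100 = 410 > 160
Round 2 — N19 snaps.
  N19 sheds 410 kN to N10: 410 each.
    N10: 70+410 = 480 > 110
Round 3 — N10 snaps.
  N10 sheds 480 kN to N16: 480 each.
    N16: 90+480 = 570 > 150
Round 4 — N16 snaps.
  N16 sheds 570 kN: no online neighbours, lost.
No further breaks.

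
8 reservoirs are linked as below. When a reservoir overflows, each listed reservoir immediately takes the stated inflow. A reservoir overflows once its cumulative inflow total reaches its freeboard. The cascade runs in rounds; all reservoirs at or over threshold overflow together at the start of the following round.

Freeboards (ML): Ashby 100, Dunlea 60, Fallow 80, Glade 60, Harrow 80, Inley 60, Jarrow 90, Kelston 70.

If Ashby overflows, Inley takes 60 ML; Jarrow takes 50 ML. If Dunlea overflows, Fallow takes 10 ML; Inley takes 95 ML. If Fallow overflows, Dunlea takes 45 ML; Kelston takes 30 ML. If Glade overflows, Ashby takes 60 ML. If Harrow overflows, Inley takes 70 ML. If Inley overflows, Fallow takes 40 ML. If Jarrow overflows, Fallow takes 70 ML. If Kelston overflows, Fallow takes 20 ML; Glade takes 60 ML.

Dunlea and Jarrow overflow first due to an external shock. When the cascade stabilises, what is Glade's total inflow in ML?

Round 1 — Dunlea, Jarrow overflow (initial).
  Fallow: +10+70 → 80 ≥ 80
  Inley: +95 → 95 ≥ 60
Round 2 — Fallow, Inley overflow.
  Kelston: +30 → 30 < 70
No further overflows.

0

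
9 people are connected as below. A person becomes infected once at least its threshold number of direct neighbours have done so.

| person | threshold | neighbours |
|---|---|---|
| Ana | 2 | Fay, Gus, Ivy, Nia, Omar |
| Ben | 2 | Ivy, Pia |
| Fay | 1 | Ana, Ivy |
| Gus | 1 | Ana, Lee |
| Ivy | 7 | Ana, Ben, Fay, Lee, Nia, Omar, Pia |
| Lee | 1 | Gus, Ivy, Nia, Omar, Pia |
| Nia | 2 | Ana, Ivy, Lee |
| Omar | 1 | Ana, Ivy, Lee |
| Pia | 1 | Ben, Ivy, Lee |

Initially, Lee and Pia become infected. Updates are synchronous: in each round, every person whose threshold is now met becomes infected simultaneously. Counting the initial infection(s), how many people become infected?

Round 1 — Lee, Pia become infected (initial).
Round 2 — checking thresholds:
  Ben: 1 of 2 neighbours < 2, not yet.
  Gus: 1 of 2 neighbours ≥ 1, becomes infected.
  Ivy: 2 of 7 neighbours < 7, not yet.
  Nia: 1 of 3 neighbours < 2, not yet.
  Omar: 1 of 3 neighbours ≥ 1, becomes infected.
Round 3 — checking thresholds:
  Ana: 2 of 5 neighbours ≥ 2, becomes infected.
  Ben: 1 of 2 neighbours < 2, not yet.
  Ivy: 3 of 7 neighbours < 7, not yet.
  Nia: 1 of 3 neighbours < 2, not yet.
Round 4 — checking thresholds:
  Ben: 1 of 2 neighbours < 2, not yet.
  Fay: 1 of 2 neighbours ≥ 1, becomes infected.
  Ivy: 4 of 7 neighbours < 7, not yet.
  Nia: 2 of 3 neighbours ≥ 2, becomes infected.
Round 5 — no new infections; cascade stops.

7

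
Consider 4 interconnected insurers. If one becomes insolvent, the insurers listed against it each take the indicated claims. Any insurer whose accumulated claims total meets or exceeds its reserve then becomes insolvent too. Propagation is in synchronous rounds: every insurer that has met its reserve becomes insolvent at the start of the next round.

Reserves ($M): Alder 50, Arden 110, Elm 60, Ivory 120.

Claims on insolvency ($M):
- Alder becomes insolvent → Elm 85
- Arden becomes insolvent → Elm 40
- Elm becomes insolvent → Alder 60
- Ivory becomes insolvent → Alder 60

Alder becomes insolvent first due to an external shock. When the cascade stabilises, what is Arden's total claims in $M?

0

Round 1 — Alder becomes insolvent (initial).
  Elm: +85 → 85 ≥ 60
Round 2 — Elm becomes insolvent.
No further insolvencies.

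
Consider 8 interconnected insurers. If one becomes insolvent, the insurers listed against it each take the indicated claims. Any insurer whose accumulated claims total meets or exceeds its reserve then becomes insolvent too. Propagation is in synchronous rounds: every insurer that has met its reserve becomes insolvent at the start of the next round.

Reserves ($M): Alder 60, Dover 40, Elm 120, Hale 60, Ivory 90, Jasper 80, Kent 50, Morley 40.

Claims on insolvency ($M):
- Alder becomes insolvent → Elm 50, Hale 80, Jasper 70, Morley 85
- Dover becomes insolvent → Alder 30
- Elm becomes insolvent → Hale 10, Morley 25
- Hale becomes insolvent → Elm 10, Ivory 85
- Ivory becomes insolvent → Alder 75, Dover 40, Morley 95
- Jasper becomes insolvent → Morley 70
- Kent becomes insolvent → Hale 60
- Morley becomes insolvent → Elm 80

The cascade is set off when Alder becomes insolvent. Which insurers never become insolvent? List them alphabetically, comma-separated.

Dover, Ivory, Jasper, Kent

Round 1 — Alder becomes insolvent (initial).
  Elm: +50 → 50 < 120
  Hale: +80 → 80 ≥ 60
  Jasper: +70 → 70 < 80
  Morley: +85 → 85 ≥ 40
Round 2 — Hale, Morley become insolvent.
  Elm: +10+80 → 140 ≥ 120
  Ivory: +85 → 85 < 90
Round 3 — Elm becomes insolvent.
No further insolvencies.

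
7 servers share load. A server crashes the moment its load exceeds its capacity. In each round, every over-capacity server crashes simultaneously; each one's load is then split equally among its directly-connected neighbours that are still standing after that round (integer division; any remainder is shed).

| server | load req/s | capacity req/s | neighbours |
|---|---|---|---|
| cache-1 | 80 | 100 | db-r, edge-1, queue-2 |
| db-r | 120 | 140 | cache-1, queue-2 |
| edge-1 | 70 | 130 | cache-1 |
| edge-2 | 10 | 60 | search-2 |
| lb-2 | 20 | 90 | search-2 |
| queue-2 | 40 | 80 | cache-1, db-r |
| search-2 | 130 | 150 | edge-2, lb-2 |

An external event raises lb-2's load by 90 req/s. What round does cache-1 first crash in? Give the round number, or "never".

never

Round 1 — lb-2 at 110 > 90. lb-2 crashes.
  lb-2 sheds 110 req/s to search-2: 110 each.
    search-2: 130+110 = 240 > 150
Round 2 — search-2 crashes.
  search-2 sheds 240 req/s to edge-2: 240 each.
    edge-2: 10+240 = 250 > 60
Round 3 — edge-2 crashes.
  edge-2 sheds 250 req/s: no online neighbours, lost.
No further crashes.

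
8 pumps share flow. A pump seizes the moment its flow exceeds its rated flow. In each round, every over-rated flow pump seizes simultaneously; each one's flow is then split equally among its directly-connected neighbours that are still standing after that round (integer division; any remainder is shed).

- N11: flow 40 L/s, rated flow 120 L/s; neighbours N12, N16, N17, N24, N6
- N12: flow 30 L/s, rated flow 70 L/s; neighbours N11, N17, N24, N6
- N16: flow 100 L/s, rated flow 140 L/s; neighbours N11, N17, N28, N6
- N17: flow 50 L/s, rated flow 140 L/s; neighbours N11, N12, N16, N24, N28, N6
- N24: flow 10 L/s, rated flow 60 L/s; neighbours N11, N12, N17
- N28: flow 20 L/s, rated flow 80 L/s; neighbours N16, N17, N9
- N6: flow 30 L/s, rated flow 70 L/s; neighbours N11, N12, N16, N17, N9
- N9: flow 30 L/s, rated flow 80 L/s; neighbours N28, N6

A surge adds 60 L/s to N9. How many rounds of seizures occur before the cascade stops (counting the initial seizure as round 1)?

2

Round 1 — N9 at 90 > 80. N9 seizes.
  N9 sheds 90 L/s to N28, N6: 45 each.
    N28: 20+45 = 65 ≤ 80
    N6: 30+45 = 75 > 70
Round 2 — N6 seizes.
  N6 sheds 75 L/s to N11, N12, N16, N17: 18 each (3 lost).
    N11: 40+18 = 58 ≤ 120
    N12: 30+18 = 48 ≤ 70
    N16: 100+18 = 118 ≤ 140
    N17: 50+18 = 68 ≤ 140
No further seizures.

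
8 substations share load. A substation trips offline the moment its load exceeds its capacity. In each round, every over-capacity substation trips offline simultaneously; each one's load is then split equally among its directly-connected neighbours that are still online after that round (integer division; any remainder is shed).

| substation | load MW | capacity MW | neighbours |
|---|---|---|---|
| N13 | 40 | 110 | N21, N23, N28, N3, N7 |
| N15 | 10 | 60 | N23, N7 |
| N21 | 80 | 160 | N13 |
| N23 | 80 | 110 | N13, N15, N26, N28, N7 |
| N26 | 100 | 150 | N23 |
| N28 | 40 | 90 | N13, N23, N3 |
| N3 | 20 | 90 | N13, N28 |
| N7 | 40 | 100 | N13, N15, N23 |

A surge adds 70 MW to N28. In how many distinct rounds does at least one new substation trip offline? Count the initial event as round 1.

Round 1 — N28 at 110 > 90. N28 trips offline.
  N28 sheds 110 MW to N13, N23, N3: 36 each (2 lost).
    N13: 40+36 = 76 ≤ 110
    N23: 80+36 = 116 > 110
    N3: 20+36 = 56 ≤ 90
Round 2 — N23 trips offline.
  N23 sheds 116 MW to N13, N15, N26, N7: 29 each.
    N13: 76+29 = 105 ≤ 110
    N15: 10+29 = 39 ≤ 60
    N26: 100+29 = 129 ≤ 150
    N7: 40+29 = 69 ≤ 100
No further trips.

2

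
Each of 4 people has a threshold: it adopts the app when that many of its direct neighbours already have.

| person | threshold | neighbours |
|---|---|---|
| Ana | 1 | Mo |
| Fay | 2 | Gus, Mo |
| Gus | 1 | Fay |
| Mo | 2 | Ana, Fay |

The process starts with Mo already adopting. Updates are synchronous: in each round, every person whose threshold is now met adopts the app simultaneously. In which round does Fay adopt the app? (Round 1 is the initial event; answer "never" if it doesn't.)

Round 1 — Mo adopts the app (initial).
Round 2 — checking thresholds:
  Ana: 1 of 1 neighbours ≥ 1, adopts the app.
  Fay: 1 of 2 neighbours < 2, not yet.
Round 3 — no new adoptions; cascade stops.

never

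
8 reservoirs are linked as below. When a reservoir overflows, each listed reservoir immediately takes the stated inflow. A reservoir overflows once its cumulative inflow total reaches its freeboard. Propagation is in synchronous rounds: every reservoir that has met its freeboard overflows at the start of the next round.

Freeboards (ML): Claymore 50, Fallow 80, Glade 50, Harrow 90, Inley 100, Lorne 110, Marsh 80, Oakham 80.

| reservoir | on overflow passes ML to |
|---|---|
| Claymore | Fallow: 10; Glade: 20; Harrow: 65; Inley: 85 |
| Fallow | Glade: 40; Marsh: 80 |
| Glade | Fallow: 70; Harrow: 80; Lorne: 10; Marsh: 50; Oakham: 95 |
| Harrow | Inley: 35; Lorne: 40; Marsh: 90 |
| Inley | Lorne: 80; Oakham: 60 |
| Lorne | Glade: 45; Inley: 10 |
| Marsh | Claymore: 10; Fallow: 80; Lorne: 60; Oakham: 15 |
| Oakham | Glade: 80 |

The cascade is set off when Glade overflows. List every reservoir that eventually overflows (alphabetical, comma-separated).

Round 1 — Glade overflows (initial).
  Fallow: +70 → 70 < 80
  Harrow: +80 → 80 < 90
  Lorne: +10 → 10 < 110
  Marsh: +50 → 50 < 80
  Oakham: +95 → 95 ≥ 80
Round 2 — Oakham overflows.
No further overflows.

Glade, Oakham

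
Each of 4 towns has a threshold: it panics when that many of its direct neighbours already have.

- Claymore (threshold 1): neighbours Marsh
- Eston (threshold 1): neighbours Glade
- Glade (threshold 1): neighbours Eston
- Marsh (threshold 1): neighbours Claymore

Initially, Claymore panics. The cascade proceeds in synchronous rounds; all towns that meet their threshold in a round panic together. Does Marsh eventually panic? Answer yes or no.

Round 1 — Claymore panics (initial).
Round 2 — checking thresholds:
  Marsh: 1 of 1 neighbours ≥ 1, panics.
Round 3 — no new panics; cascade stops.

yes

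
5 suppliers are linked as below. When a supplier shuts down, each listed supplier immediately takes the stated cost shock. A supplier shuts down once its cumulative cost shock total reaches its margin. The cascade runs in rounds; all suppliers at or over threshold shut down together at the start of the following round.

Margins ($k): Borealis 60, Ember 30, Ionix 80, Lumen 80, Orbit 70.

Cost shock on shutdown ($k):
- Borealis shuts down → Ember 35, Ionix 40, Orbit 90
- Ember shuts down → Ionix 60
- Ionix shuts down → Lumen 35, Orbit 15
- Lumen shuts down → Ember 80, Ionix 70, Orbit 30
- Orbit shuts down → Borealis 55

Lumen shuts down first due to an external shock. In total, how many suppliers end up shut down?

3

Round 1 — Lumen shuts down (initial).
  Ember: +80 → 80 ≥ 30
  Ionix: +70 → 70 < 80
  Orbit: +30 → 30 < 70
Round 2 — Ember shuts down.
  Ionix: +60 → 130 ≥ 80
Round 3 — Ionix shuts down.
  Orbit: +15 → 45 < 70
No further shutdowns.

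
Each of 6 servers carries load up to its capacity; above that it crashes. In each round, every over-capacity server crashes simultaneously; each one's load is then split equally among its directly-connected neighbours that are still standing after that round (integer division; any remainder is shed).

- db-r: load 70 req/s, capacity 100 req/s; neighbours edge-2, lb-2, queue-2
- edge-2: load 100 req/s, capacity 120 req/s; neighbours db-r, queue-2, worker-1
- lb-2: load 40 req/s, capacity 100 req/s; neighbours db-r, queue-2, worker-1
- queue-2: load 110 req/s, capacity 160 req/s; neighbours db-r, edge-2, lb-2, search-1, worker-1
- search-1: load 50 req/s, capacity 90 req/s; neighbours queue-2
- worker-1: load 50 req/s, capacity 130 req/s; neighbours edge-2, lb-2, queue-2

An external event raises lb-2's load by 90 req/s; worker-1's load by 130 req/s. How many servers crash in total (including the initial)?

Round 1 — lb-2 at 130 > 100; worker-1 at 180 > 130. lb-2, worker-1 crash.
  lb-2 sheds 130 req/s to db-r, queue-2: 65 each.
    db-r: 70+65 = 135 > 100
    queue-2: 110+65 = 175 > 160
  worker-1 sheds 180 req/s to edge-2, queue-2: 90 each.
    edge-2: 100+90 = 190 > 120
    queue-2: 175+90 = 265 > 160
Round 2 — db-r, edge-2, queue-2 crash.
  db-r sheds 135 req/s: no online neighbours, lost.
  edge-2 sheds 190 req/s: no online neighbours, lost.
  queue-2 sheds 265 req/s to search-1: 265 each.
    search-1: 50+265 = 315 > 90
Round 3 — search-1 crashes.
  search-1 sheds 315 req/s: no online neighbours, lost.
No further crashes.

6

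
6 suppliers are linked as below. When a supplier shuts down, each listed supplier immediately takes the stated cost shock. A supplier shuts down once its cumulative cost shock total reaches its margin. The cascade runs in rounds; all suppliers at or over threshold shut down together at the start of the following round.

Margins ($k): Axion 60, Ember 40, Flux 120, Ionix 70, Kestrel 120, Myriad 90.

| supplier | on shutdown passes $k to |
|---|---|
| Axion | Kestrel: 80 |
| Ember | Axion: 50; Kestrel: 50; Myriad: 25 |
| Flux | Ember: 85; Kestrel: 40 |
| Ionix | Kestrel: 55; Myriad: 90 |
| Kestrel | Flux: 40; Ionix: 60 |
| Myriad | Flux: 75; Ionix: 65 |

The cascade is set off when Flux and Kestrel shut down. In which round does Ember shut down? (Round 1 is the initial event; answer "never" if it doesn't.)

Round 1 — Flux, Kestrel shut down (initial).
  Ember: +85 → 85 ≥ 40
  Ionix: +60 → 60 < 70
Round 2 — Ember shuts down.
  Axion: +50 → 50 < 60
  Myriad: +25 → 25 < 90
No further shutdowns.

2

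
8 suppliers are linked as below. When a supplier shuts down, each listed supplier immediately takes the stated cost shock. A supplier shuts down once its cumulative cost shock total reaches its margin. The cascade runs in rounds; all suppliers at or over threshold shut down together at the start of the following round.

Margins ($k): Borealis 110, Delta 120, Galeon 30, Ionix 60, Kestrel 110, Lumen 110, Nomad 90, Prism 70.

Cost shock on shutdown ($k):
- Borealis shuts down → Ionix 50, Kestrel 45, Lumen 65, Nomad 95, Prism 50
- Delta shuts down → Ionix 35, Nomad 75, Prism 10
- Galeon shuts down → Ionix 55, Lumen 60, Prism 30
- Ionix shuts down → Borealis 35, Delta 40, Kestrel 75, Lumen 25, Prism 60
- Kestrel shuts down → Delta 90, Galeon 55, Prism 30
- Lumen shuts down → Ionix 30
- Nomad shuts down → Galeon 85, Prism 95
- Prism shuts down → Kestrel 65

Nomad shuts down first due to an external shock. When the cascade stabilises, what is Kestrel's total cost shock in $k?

Round 1 — Nomad shuts down (initial).
  Galeon: +85 → 85 ≥ 30
  Prism: +95 → 95 ≥ 70
Round 2 — Galeon, Prism shut down.
  Ionix: +55 → 55 < 60
  Kestrel: +65 → 65 < 110
  Lumen: +60 → 60 < 110
No further shutdowns.

65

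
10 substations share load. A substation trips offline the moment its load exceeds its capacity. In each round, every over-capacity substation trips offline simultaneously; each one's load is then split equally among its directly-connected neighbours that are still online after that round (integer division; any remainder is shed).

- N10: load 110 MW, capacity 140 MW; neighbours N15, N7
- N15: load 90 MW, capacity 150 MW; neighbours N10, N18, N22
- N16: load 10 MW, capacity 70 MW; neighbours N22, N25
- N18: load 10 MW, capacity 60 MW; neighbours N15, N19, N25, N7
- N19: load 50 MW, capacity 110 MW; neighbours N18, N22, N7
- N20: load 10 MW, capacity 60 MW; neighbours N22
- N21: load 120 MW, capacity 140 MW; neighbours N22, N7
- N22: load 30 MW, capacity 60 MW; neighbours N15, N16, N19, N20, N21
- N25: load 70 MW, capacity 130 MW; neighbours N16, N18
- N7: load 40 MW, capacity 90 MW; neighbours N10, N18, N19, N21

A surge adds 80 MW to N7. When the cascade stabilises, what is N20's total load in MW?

Round 1 — N7 at 120 > 90. N7 trips offline.
  N7 sheds 120 MW to N10, N18, N19, N21: 30 each.
    N10: 110+30 = 140 ≤ 140
    N18: 10+30 = 40 ≤ 60
    N19: 50+30 = 80 ≤ 110
    N21: 120+30 = 150 > 140
Round 2 — N21 trips offline.
  N21 sheds 150 MW to N22: 150 each.
    N22: 30+150 = 180 > 60
Round 3 — N22 trips offline.
  N22 sheds 180 MW to N15, N16, N19, N20: 45 each.
    N15: 90+45 = 135 ≤ 150
    N16: 10+45 = 55 ≤ 70
    N19: 80+45 = 125 > 110
    N20: 10+45 = 55 ≤ 60
Round 4 — N19 trips offline.
  N19 sheds 125 MW to N18: 125 each.
    N18: 40+125 = 165 > 60
Round 5 — N18 trips offline.
  N18 sheds 165 MW to N15, N25: 82 each (1 lost).
    N15: 135+82 = 217 > 150
    N25: 70+82 = 152 > 130
Round 6 — N15, N25 trip offline.
  N15 sheds 217 MW to N10: 217 each.
    N10: 140+217 = 357 > 140
  N25 sheds 152 MW to N16: 152 each.
    N16: 55+152 = 207 > 70
Round 7 — N10, N16 trip offline.
  N10 sheds 357 MW: no online neighbours, lost.
  N16 sheds 207 MW: no online neighbours, lost.
No further trips.

55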